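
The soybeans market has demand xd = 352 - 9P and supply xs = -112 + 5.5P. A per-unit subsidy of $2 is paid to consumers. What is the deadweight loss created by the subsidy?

Pre-subsidy: 352 - 9P = -112 + 5.5P gives P* = 32, x* = 64.
With the rebate, buyers effectively pay Pb = Ps − 2, where Ps is the price sellers receive.
Demand in terms of Ps becomes xd = 352 − 9(Ps − 2) = 370 - 9Ps. Setting this equal to supply: 370 - 9Ps = -112 + 5.5Ps, so Ps = 964/29.
Buyers pay Pb = 964/29 − 2 = 906/29; x' = -112 + 5.5·(964/29) = 2054/29.
The subsidy expands output by 2054/29 − 64 = 198/29 past the efficient level; on those units the gap between marginal cost and willingness to pay runs from 0 up to 2.
DWL = ½ × 2 × 198/29 = 198/29.

Deadweight loss = 198/29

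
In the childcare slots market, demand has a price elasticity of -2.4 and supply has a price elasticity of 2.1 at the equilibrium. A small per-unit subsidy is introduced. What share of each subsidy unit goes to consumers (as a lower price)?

For a small subsidy around the equilibrium, the benefit split depends on the relative slopes, which at a point are proportional to the elasticities.
Buyer share = εs/(εs + |εd|) = 2.1/(2.1 + 2.4) = 7/15; seller share = |εd|/(εs + |εd|) = 8/15.

Consumer share = 7/15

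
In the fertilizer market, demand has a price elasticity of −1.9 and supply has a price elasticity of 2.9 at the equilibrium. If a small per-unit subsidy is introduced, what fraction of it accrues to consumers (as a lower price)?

For a small subsidy around the equilibrium, the benefit split depends on the relative slopes, which at a point are proportional to the elasticities.
Buyer share = εs/(εs + |εd|) = 2.9/(2.9 + 1.9) = 29/48; seller share = |εd|/(εs + |εd|) = 19/48.

Consumer share = 29/48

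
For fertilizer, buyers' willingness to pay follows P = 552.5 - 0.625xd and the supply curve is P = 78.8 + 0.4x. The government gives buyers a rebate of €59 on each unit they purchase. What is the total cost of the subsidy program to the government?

Government cost = 1257172/41

Pre-subsidy: 552.5 - 0.625x = 78.8 + 0.4x gives x* = 18948/41 and P* = 10810/41.
With the rebate, buyers effectively pay Pb = Ps − 59, where Ps is the price sellers receive.
On the curves, Pb = 552.5 - 0.625x and Ps = 78.8 + 0.4x; the wedge Ps − Pb = 59 gives 78.8 + 0.4x − (552.5 - 0.625x) = 59, so x' = 21308/41.
Then Pb = 552.5 − 0.625·(21308/41) = 9335/41 and Ps = 78.8 + 0.4·(21308/41) = 11754/41.
Government outlay = subsidy × quantity = 59 × 21308/41 = 1257172/41.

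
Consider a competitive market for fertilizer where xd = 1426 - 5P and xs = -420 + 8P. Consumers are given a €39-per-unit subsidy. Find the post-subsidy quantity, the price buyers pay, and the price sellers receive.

x' = 836; buyers pay €118; sellers receive €157

Pre-subsidy: 1426 - 5P = -420 + 8P gives P* = 142, x* = 716.
With the rebate, buyers effectively pay Pb = Ps − 39, where Ps is the price sellers receive.
Demand in terms of Ps becomes xd = 1426 − 5(Ps − 39) = 1621 - 5Ps. Setting this equal to supply: 1621 - 5Ps = -420 + 8Ps, so Ps = 157.
Buyers pay Pb = 157 − 39 = 118; x' = -420 + 8·157 = 836.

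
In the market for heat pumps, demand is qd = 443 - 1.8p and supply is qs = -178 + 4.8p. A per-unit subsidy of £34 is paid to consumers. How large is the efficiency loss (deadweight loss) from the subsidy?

Pre-subsidy: 443 - 1.8p = -178 + 4.8p gives p* = 1035/11, q* = 3010/11.
With the rebate, buyers effectively pay pb = ps − 34, where ps is the price sellers receive.
Demand in terms of ps becomes qd = 443 − 1.8(ps − 34) = 504.2 - 1.8ps. Setting this equal to supply: 504.2 - 1.8ps = -178 + 4.8ps, so ps = 1137/11.
Buyers pay pb = 1137/11 − 34 = 763/11; q' = -178 + 4.8·(1137/11) = 17498/55.
The subsidy expands output by 17498/55 − 3010/11 = 2448/55 past the efficient level; on those units the gap between marginal cost and willingness to pay runs from 0 up to 34.
DWL = ½ × 34 × 2448/55 = 41616/55.

Deadweight loss = 41616/55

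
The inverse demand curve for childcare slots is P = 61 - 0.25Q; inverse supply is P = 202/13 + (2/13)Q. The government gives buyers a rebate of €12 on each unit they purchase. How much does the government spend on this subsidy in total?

Pre-subsidy: 61 - 0.25Q = 202/13 + (2/13)Q gives Q* = 788/7 and P* = 230/7.
With the rebate, buyers effectively pay Pb = Ps − 12, where Ps is the price sellers receive.
On the curves, Pb = 61 - 0.25Q and Ps = 202/13 + (2/13)Q; the wedge Ps − Pb = 12 gives 202/13 + (2/13)Q − (61 - 0.25Q) = 12, so Q' = 996/7.
Then Pb = 61 − 0.25·(996/7) = 178/7 and Ps = 202/13 + (2/13)·(996/7) = 262/7.
Government outlay = subsidy × quantity = 12 × 996/7 = 11952/7.

Government cost = 11952/7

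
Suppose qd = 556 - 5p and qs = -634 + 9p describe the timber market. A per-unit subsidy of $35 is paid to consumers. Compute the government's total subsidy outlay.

Pre-subsidy: 556 - 5p = -634 + 9p gives p* = 85, q* = 131.
With the rebate, buyers effectively pay pb = ps − 35, where ps is the price sellers receive.
Demand in terms of ps becomes qd = 556 − 5(ps − 35) = 731 - 5ps. Setting this equal to supply: 731 - 5ps = -634 + 9ps, so ps = 97.5.
Buyers pay pb = 97.5 − 35 = 62.5; q' = -634 + 9·97.5 = 243.5.
Government outlay = subsidy × quantity = 35 × 243.5 = 8522.5.

Government cost = $8522.5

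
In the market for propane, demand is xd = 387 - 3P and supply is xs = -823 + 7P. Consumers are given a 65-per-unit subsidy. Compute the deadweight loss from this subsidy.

Pre-subsidy: 387 - 3P = -823 + 7P gives P* = 121, x* = 24.
With the rebate, buyers effectively pay Pb = Ps − 65, where Ps is the price sellers receive.
Demand in terms of Ps becomes xd = 387 − 3(Ps − 65) = 582 - 3Ps. Setting this equal to supply: 582 - 3Ps = -823 + 7Ps, so Ps = 140.5.
Buyers pay Pb = 140.5 − 65 = 75.5; x' = -823 + 7·140.5 = 160.5.
The subsidy expands output by 160.5 − 24 = 136.5 past the efficient level; on those units the gap between marginal cost and willingness to pay runs from 0 up to 65.
DWL = ½ × 65 × 136.5 = 4436.25.

Deadweight loss = 4436.25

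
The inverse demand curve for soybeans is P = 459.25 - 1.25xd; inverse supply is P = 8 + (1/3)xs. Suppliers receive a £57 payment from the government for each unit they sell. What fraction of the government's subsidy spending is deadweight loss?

Pre-subsidy: 459.25 - 1.25x = 8 + (1/3)x gives x* = 285 and P* = 103.
With the subsidy, sellers receive Ps = Pb + 57 for each unit, where Pb is the price buyers pay.
On the curves, Pb = 459.25 - 1.25x and Ps = 8 + (1/3)x; the wedge Ps − Pb = 57 gives 8 + (1/3)x − (459.25 - 1.25x) = 57, so x' = 321.
Then Pb = 459.25 − 1.25·321 = 58 and Ps = 8 + (1/3)·321 = 115.
ΔCS = ½(285 + 321)(103 − 58) = 13635; ΔPS = ½(285 + 321)(115 − 103) = 3636.
Government spending = 57 × 321 = 18297.
DWL = ½ × 57 × (321 − 285) = 1026; fraction = 1026 / 18297 = 6/107.

DWL / government spending = 6/107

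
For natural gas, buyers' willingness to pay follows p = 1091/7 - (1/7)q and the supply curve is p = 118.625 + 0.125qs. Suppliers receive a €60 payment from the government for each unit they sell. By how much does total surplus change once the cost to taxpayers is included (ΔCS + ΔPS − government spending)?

Net change in total surplus = -€6720

Pre-subsidy: 1091/7 - (1/7)q = 118.625 + 0.125q gives q* = 139 and p* = 136.
With the subsidy, sellers receive ps = pb + 60 for each unit, where pb is the price buyers pay.
On the curves, pb = 1091/7 - (1/7)q and ps = 118.625 + 0.125q; the wedge ps − pb = 60 gives 118.625 + 0.125q − (1091/7 - (1/7)q) = 60, so q' = 363.
Then pb = 1091/7 − (1/7)·363 = 104 and ps = 118.625 + 0.125·363 = 164.
ΔCS = ½(139 + 363)(136 − 104) = 8032; ΔPS = ½(139 + 363)(164 − 136) = 7028.
Government spending = 60 × 363 = 21780.
Net change = 8032 + 7028 − 21780 = -6720. The loss equals the DWL triangle ½·60·224.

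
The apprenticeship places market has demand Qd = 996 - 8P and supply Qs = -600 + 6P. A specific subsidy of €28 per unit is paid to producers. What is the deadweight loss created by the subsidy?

Pre-subsidy: 996 - 8P = -600 + 6P gives P* = 114, Q* = 84.
With the subsidy, sellers receive Ps = Pb + 28 for each unit, where Pb is the price buyers pay.
Supply in terms of Pb becomes Qs = -600 + 6(Pb + 28) = -432 + 6Pb. Setting this equal to demand: 996 - 8Pb = -432 + 6Pb, so Pb = 102.
Sellers receive Ps = 102 + 28 = 130; Q' = 996 − 8·102 = 180.
The subsidy expands output by 180 − 84 = 96 past the efficient level; on those units the gap between marginal cost and willingness to pay runs from 0 up to 28.
DWL = ½ × 28 × 96 = 1344.

Deadweight loss = €1344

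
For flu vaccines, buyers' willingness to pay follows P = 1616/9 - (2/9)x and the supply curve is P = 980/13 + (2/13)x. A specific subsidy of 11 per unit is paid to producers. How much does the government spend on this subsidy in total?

Pre-subsidy: 1616/9 - (2/9)x = 980/13 + (2/13)x gives x* = 277 and P* = 118.
With the subsidy, sellers receive Ps = Pb + 11 for each unit, where Pb is the price buyers pay.
On the curves, Pb = 1616/9 - (2/9)x and Ps = 980/13 + (2/13)x; the wedge Ps − Pb = 11 gives 980/13 + (2/13)x − (1616/9 - (2/9)x) = 11, so x' = 306.25.
Then Pb = 1616/9 − (2/9)·306.25 = 111.5 and Ps = 980/13 + (2/13)·306.25 = 122.5.
Government outlay = subsidy × quantity = 11 × 306.25 = 3368.75.

Government cost = 3368.75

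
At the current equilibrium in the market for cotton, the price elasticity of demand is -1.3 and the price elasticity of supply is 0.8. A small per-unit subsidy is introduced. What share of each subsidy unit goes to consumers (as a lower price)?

Consumer share = 8/21

For a small subsidy around the equilibrium, the benefit split depends on the relative slopes, which at a point are proportional to the elasticities.
Buyer share = εs/(εs + |εd|) = 0.8/(0.8 + 1.3) = 8/21; seller share = |εd|/(εs + |εd|) = 13/21.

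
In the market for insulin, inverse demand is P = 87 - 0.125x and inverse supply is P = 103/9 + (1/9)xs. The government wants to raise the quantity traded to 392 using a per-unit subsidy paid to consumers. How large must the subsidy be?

At x = 392, from the demand curve buyers pay Pb = 87 − 0.125·392 = 38; from the supply curve sellers need Ps = 103/9 + (1/9)·392 = 55.
The subsidy must fill the gap: s = Ps − Pb = 55 − 38 = 17.

Required subsidy s = 17 per unit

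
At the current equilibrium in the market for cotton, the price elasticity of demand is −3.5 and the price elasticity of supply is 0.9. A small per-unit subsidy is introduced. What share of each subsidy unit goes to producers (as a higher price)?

Producer share = 35/44

For a small subsidy around the equilibrium, the benefit split depends on the relative slopes, which at a point are proportional to the elasticities.
Buyer share = εs/(εs + |εd|) = 0.9/(0.9 + 3.5) = 9/44; seller share = |εd|/(εs + |εd|) = 35/44.
So producers capture 35/44 of the subsidy.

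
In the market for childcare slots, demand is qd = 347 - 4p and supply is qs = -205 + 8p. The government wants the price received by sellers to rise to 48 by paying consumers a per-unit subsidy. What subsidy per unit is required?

Required subsidy s = 6 per unit

At a seller price of 48, quantity supplied is -205 + 8·48 = 179.
Buyers absorb 179 only when they pay pb with 347 − 4·pb = 179, i.e. pb = 42.
s = ps − pb = 48 − 42 = 6.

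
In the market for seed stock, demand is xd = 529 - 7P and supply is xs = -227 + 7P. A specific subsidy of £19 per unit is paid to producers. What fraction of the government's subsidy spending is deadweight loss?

DWL / government spending = 133/870

Pre-subsidy: 529 - 7P = -227 + 7P gives P* = 54, x* = 151.
With the subsidy, sellers receive Ps = Pb + 19 for each unit, where Pb is the price buyers pay.
Supply in terms of Pb becomes xs = -227 + 7(Pb + 19) = -94 + 7Pb. Setting this equal to demand: 529 - 7Pb = -94 + 7Pb, so Pb = 44.5.
Sellers receive Ps = 44.5 + 19 = 63.5; x' = 529 − 7·44.5 = 217.5.
ΔCS = ½(151 + 217.5)(54 − 44.5) = 1750.375; ΔPS = ½(151 + 217.5)(63.5 − 54) = 1750.375.
Government spending = 19 × 217.5 = 4132.5.
DWL = ½ × 19 × (217.5 − 151) = 631.75; fraction = 631.75 / 4132.5 = 133/870.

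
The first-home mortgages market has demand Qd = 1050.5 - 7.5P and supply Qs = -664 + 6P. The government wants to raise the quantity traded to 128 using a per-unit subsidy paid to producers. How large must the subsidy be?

Required subsidy s = 9 per unit

At Q = 128, invert demand for the buyer price: Pb = (1050.5 − 128)/7.5 = 123; invert supply for the seller price: Ps = (128 − (-664))/6 = 132.
The subsidy must fill the gap: s = Ps − Pb = 132 − 123 = 9.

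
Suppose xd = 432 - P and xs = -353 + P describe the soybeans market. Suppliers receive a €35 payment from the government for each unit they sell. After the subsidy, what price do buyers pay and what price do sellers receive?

Pre-subsidy: 432 - P = -353 + P gives P* = 392.5, x* = 39.5.
With the subsidy, sellers receive Ps = Pb + 35 for each unit, where Pb is the price buyers pay.
Supply in terms of Pb becomes xs = -353 + 1(Pb + 35) = -318 + Pb. Setting this equal to demand: 432 - Pb = -318 + Pb, so Pb = 375.
Sellers receive Ps = 375 + 35 = 410; x' = 432 − 1·375 = 57.

Buyers pay €375; sellers receive €410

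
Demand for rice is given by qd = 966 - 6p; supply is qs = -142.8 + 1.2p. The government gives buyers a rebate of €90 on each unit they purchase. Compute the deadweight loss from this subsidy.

Deadweight loss = €4050

Pre-subsidy: 966 - 6p = -142.8 + 1.2p gives p* = 154, q* = 42.
With the rebate, buyers effectively pay pb = ps − 90, where ps is the price sellers receive.
Demand in terms of ps becomes qd = 966 − 6(ps − 90) = 1506 - 6ps. Setting this equal to supply: 1506 - 6ps = -142.8 + 1.2ps, so ps = 229.
Buyers pay pb = 229 − 90 = 139; q' = -142.8 + 1.2·229 = 132.
The subsidy expands output by 132 − 42 = 90 past the efficient level; on those units the gap between marginal cost and willingness to pay runs from 0 up to 90.
DWL = ½ × 90 × 90 = 4050.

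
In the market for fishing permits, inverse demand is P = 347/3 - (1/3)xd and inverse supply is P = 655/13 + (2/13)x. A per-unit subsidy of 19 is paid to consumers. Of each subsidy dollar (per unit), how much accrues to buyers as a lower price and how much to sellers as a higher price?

Buyers gain 13 per unit; sellers gain 6 per unit

Pre-subsidy: 347/3 - (1/3)x = 655/13 + (2/13)x gives x* = 134 and P* = 71.
With the rebate, buyers effectively pay Pb = Ps − 19, where Ps is the price sellers receive.
On the curves, Pb = 347/3 - (1/3)x and Ps = 655/13 + (2/13)x; the wedge Ps − Pb = 19 gives 655/13 + (2/13)x − (347/3 - (1/3)x) = 19, so x' = 173.
Then Pb = 347/3 − (1/3)·173 = 58 and Ps = 655/13 + (2/13)·173 = 77.
Buyers' price falls by P* − Pb = 71 − 58 = 13; sellers' price rises by Ps − P* = 77 − 71 = 6.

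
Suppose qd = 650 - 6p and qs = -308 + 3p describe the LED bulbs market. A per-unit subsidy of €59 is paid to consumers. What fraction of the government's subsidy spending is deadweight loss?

Pre-subsidy: 650 - 6p = -308 + 3p gives p* = 958/9, q* = 34/3.
With the rebate, buyers effectively pay pb = ps − 59, where ps is the price sellers receive.
Demand in terms of ps becomes qd = 650 − 6(ps − 59) = 1004 - 6ps. Setting this equal to supply: 1004 - 6ps = -308 + 3ps, so ps = 1312/9.
Buyers pay pb = 1312/9 − 59 = 781/9; q' = -308 + 3·(1312/9) = 388/3.
ΔCS = ½(34/3 + 388/3)(958/9 − 781/9) = 12449/9; ΔPS = ½(34/3 + 388/3)(1312/9 − 958/9) = 24898/9.
Government spending = 59 × 388/3 = 22892/3.
DWL = ½ × 59 × (388/3 − 34/3) = 3481; fraction = 3481 / (22892/3) = 177/388.

DWL / government spending = 177/388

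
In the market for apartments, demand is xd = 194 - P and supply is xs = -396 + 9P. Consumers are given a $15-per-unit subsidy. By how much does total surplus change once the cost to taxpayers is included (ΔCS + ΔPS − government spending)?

Pre-subsidy: 194 - P = -396 + 9P gives P* = 59, x* = 135.
With the rebate, buyers effectively pay Pb = Ps − 15, where Ps is the price sellers receive.
Demand in terms of Ps becomes xd = 194 − 1(Ps − 15) = 209 - Ps. Setting this equal to supply: 209 - Ps = -396 + 9Ps, so Ps = 60.5.
Buyers pay Pb = 60.5 − 15 = 45.5; x' = -396 + 9·60.5 = 148.5.
ΔCS = ½(135 + 148.5)(59 − 45.5) = 1913.625; ΔPS = ½(135 + 148.5)(60.5 − 59) = 212.625.
Government spending = 15 × 148.5 = 2227.5.
Net change = 1913.625 + 212.625 − 2227.5 = -101.25. The loss equals the DWL triangle ½·15·13.5.

Net change in total surplus = -$101.25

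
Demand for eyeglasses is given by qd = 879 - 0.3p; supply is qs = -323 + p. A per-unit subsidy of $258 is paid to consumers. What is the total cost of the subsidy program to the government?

Government cost = 2217510/13

Pre-subsidy: 879 - 0.3p = -323 + p gives p* = 12020/13, q* = 7821/13.
With the rebate, buyers effectively pay pb = ps − 258, where ps is the price sellers receive.
Demand in terms of ps becomes qd = 879 − 0.3(ps − 258) = 956.4 - 0.3ps. Setting this equal to supply: 956.4 - 0.3ps = -323 + ps, so ps = 12794/13.
Buyers pay pb = 12794/13 − 258 = 9440/13; q' = -323 + 1·(12794/13) = 8595/13.
Government outlay = subsidy × quantity = 258 × 8595/13 = 2217510/13.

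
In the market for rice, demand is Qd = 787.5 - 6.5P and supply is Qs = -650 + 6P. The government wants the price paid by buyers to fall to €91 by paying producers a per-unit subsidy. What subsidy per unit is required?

Required subsidy s = €50 per unit

At a buyer price of 91, quantity demanded is 787.5 − 6.5·91 = 196.
Sellers supply 196 only when they receive Ps with -650 + 6·Ps = 196, i.e. Ps = 141.
s = Ps − Pb = 141 − 91 = 50.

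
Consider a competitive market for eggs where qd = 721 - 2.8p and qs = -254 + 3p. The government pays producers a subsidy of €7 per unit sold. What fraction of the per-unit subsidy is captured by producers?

Pre-subsidy: 721 - 2.8p = -254 + 3p gives p* = 4875/29, q* = 7259/29.
With the subsidy, sellers receive ps = pb + 7 for each unit, where pb is the price buyers pay.
Supply in terms of pb becomes qs = -254 + 3(pb + 7) = -233 + 3pb. Setting this equal to demand: 721 - 2.8pb = -233 + 3pb, so pb = 4770/29.
Sellers receive ps = 4770/29 + 7 = 4973/29; q' = 721 − 2.8·(4770/29) = 7553/29.
Buyers' price falls by p* − pb = 4875/29 − 4770/29 = 105/29; sellers' price rises by ps − p* = 4973/29 − 4875/29 = 98/29.
So producers capture (98/29)/7 = 14/29 of each unit of subsidy.

Producer share = 14/29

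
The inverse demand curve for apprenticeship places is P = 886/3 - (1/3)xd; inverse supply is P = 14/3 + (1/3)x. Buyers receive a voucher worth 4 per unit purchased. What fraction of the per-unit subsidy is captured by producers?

Producer share = 0.5

Pre-subsidy: 886/3 - (1/3)x = 14/3 + (1/3)x gives x* = 436 and P* = 150.
With the rebate, buyers effectively pay Pb = Ps − 4, where Ps is the price sellers receive.
On the curves, Pb = 886/3 - (1/3)x and Ps = 14/3 + (1/3)x; the wedge Ps − Pb = 4 gives 14/3 + (1/3)x − (886/3 - (1/3)x) = 4, so x' = 442.
Then Pb = 886/3 − (1/3)·442 = 148 and Ps = 14/3 + (1/3)·442 = 152.
Buyers' price falls by P* − Pb = 150 − 148 = 2; sellers' price rises by Ps − P* = 152 − 150 = 2.
So producers capture 2/4 = 0.5 of each unit of subsidy.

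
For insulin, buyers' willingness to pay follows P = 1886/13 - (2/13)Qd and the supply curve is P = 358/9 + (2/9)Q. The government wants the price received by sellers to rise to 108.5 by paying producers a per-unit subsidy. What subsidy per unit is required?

At a seller price of 108.5, quantity supplied is -179 + 4.5·108.5 = 309.25.
Buyers absorb 309.25 only when they pay Pb = 1886/13 − (2/13)·309.25 = 97.5.
s = Ps − Pb = 108.5 − 97.5 = 11.

Required subsidy s = 11 per unit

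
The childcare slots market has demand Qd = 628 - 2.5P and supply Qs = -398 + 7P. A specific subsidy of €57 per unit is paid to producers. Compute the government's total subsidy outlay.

Government cost = €26391

Pre-subsidy: 628 - 2.5P = -398 + 7P gives P* = 108, Q* = 358.
With the subsidy, sellers receive Ps = Pb + 57 for each unit, where Pb is the price buyers pay.
Supply in terms of Pb becomes Qs = -398 + 7(Pb + 57) = 1 + 7Pb. Setting this equal to demand: 628 - 2.5Pb = 1 + 7Pb, so Pb = 66.
Sellers receive Ps = 66 + 57 = 123; Q' = 628 − 2.5·66 = 463.
Government outlay = subsidy × quantity = 57 × 463 = 26391.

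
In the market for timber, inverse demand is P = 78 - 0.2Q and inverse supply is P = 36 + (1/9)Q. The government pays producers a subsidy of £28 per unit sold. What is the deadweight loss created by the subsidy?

Pre-subsidy: 78 - 0.2Q = 36 + (1/9)Q gives Q* = 135 and P* = 51.
With the subsidy, sellers receive Ps = Pb + 28 for each unit, where Pb is the price buyers pay.
On the curves, Pb = 78 - 0.2Q and Ps = 36 + (1/9)Q; the wedge Ps − Pb = 28 gives 36 + (1/9)Q − (78 - 0.2Q) = 28, so Q' = 225.
Then Pb = 78 − 0.2·225 = 33 and Ps = 36 + (1/9)·225 = 61.
The subsidy expands output by 225 − 135 = 90 past the efficient level; on those units the gap between marginal cost and willingness to pay runs from 0 up to 28.
DWL = ½ × 28 × 90 = 1260.

Deadweight loss = £1260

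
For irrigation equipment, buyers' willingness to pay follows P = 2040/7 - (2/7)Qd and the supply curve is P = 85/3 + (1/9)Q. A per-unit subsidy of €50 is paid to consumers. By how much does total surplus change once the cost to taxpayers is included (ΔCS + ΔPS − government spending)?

Pre-subsidy: 2040/7 - (2/7)Q = 85/3 + (1/9)Q gives Q* = 663 and P* = 102.
With the rebate, buyers effectively pay Pb = Ps − 50, where Ps is the price sellers receive.
On the curves, Pb = 2040/7 - (2/7)Q and Ps = 85/3 + (1/9)Q; the wedge Ps − Pb = 50 gives 85/3 + (1/9)Q − (2040/7 - (2/7)Q) = 50, so Q' = 789.
Then Pb = 2040/7 − (2/7)·789 = 66 and Ps = 85/3 + (1/9)·789 = 116.
ΔCS = ½(663 + 789)(102 − 66) = 26136; ΔPS = ½(663 + 789)(116 − 102) = 10164.
Government spending = 50 × 789 = 39450.
Net change = 26136 + 10164 − 39450 = -3150. The loss equals the DWL triangle ½·50·126.

Net change in total surplus = -€3150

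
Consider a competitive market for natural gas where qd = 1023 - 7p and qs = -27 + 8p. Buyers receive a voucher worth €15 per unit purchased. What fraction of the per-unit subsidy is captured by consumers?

Consumer share = 8/15

Pre-subsidy: 1023 - 7p = -27 + 8p gives p* = 70, q* = 533.
With the rebate, buyers effectively pay pb = ps − 15, where ps is the price sellers receive.
Demand in terms of ps becomes qd = 1023 − 7(ps − 15) = 1128 - 7ps. Setting this equal to supply: 1128 - 7ps = -27 + 8ps, so ps = 77.
Buyers pay pb = 77 − 15 = 62; q' = -27 + 8·77 = 589.
Buyers' price falls by p* − pb = 70 − 62 = 8; sellers' price rises by ps − p* = 77 − 70 = 7.
So consumers capture 8/15 = 8/15 of each unit of subsidy.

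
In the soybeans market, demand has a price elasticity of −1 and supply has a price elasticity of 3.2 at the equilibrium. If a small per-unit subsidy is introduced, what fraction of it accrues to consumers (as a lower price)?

For a small subsidy around the equilibrium, the benefit split depends on the relative slopes, which at a point are proportional to the elasticities.
Buyer share = εs/(εs + |εd|) = 3.2/(3.2 + 1) = 16/21; seller share = |εd|/(εs + |εd|) = 5/21.

Consumer share = 16/21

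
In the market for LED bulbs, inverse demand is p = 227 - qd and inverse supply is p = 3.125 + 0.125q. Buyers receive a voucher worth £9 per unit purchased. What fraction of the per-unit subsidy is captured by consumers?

Pre-subsidy: 227 - q = 3.125 + 0.125q gives q* = 199 and p* = 28.
With the rebate, buyers effectively pay pb = ps − 9, where ps is the price sellers receive.
On the curves, pb = 227 - q and ps = 3.125 + 0.125q; the wedge ps − pb = 9 gives 3.125 + 0.125q − (227 - q) = 9, so q' = 207.
Then pb = 227 − 1·207 = 20 and ps = 3.125 + 0.125·207 = 29.
Buyers' price falls by p* − pb = 28 − 20 = 8; sellers' price rises by ps − p* = 29 − 28 = 1.
So consumers capture 8/9 = 8/9 of each unit of subsidy.

Consumer share = 8/9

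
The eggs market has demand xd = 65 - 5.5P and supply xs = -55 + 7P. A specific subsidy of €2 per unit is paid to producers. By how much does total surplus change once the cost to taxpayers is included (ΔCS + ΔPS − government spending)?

Net change in total surplus = -€6.16

Pre-subsidy: 65 - 5.5P = -55 + 7P gives P* = 9.6, x* = 12.2.
With the subsidy, sellers receive Ps = Pb + 2 for each unit, where Pb is the price buyers pay.
Supply in terms of Pb becomes xs = -55 + 7(Pb + 2) = -41 + 7Pb. Setting this equal to demand: 65 - 5.5Pb = -41 + 7Pb, so Pb = 8.48.
Sellers receive Ps = 8.48 + 2 = 10.48; x' = 65 − 5.5·8.48 = 18.36.
ΔCS = ½(12.2 + 18.36)(9.6 − 8.48) = 17.1136; ΔPS = ½(12.2 + 18.36)(10.48 − 9.6) = 13.4464.
Government spending = 2 × 18.36 = 36.72.
Net change = 17.1136 + 13.4464 − 36.72 = -6.16. The loss equals the DWL triangle ½·2·6.16.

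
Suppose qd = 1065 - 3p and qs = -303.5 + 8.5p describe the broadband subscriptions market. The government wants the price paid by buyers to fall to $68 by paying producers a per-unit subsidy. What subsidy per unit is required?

At a buyer price of 68, quantity demanded is 1065 − 3·68 = 861.
Sellers supply 861 only when they receive ps with -303.5 + 8.5·ps = 861, i.e. ps = 137.
s = ps − pb = 137 − 68 = 69.

Required subsidy s = $69 per unit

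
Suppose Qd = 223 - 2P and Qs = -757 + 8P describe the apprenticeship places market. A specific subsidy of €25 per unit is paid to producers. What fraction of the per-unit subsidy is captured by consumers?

Consumer share = 0.8

Pre-subsidy: 223 - 2P = -757 + 8P gives P* = 98, Q* = 27.
With the subsidy, sellers receive Ps = Pb + 25 for each unit, where Pb is the price buyers pay.
Supply in terms of Pb becomes Qs = -757 + 8(Pb + 25) = -557 + 8Pb. Setting this equal to demand: 223 - 2Pb = -557 + 8Pb, so Pb = 78.
Sellers receive Ps = 78 + 25 = 103; Q' = 223 − 2·78 = 67.
Buyers' price falls by P* − Pb = 98 − 78 = 20; sellers' price rises by Ps − P* = 103 − 98 = 5.
So consumers capture 20/25 = 0.8 of each unit of subsidy.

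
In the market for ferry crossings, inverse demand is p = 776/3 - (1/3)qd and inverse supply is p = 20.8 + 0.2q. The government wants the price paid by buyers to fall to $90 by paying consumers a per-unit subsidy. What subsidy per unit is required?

Required subsidy s = $32 per unit

At a buyer price of 90, quantity demanded is 776 − 3·90 = 506.
Sellers supply 506 only when they receive ps = 20.8 + 0.2·506 = 122.
s = ps − pb = 122 − 90 = 32.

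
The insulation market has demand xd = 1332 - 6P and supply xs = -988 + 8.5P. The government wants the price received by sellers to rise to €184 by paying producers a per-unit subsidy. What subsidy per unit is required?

At a seller price of 184, quantity supplied is -988 + 8.5·184 = 576.
Buyers absorb 576 only when they pay Pb with 1332 − 6·Pb = 576, i.e. Pb = 126.
s = Ps − Pb = 184 − 126 = 58.

Required subsidy s = €58 per unit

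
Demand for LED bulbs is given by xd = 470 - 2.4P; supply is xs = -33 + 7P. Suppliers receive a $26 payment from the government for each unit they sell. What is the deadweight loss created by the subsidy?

Pre-subsidy: 470 - 2.4P = -33 + 7P gives P* = 2515/47, x* = 16054/47.
With the subsidy, sellers receive Ps = Pb + 26 for each unit, where Pb is the price buyers pay.
Supply in terms of Pb becomes xs = -33 + 7(Pb + 26) = 149 + 7Pb. Setting this equal to demand: 470 - 2.4Pb = 149 + 7Pb, so Pb = 1605/47.
Sellers receive Ps = 1605/47 + 26 = 2827/47; x' = 470 − 2.4·(1605/47) = 18238/47.
The subsidy expands output by 18238/47 − 16054/47 = 2184/47 past the efficient level; on those units the gap between marginal cost and willingness to pay runs from 0 up to 26.
DWL = ½ × 26 × 2184/47 = 28392/47.

Deadweight loss = 28392/47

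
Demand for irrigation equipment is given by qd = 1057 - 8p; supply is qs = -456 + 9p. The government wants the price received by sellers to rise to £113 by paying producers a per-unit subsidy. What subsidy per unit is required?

At a seller price of 113, quantity supplied is -456 + 9·113 = 561.
Buyers absorb 561 only when they pay pb with 1057 − 8·pb = 561, i.e. pb = 62.
s = ps − pb = 113 − 62 = 51.

Required subsidy s = £51 per unit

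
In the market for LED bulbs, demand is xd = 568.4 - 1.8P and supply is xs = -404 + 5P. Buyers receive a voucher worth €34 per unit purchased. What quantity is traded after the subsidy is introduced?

x' = 356

Pre-subsidy: 568.4 - 1.8P = -404 + 5P gives P* = 143, x* = 311.
With the rebate, buyers effectively pay Pb = Ps − 34, where Ps is the price sellers receive.
Demand in terms of Ps becomes xd = 568.4 − 1.8(Ps − 34) = 629.6 - 1.8Ps. Setting this equal to supply: 629.6 - 1.8Ps = -404 + 5Ps, so Ps = 152.
Buyers pay Pb = 152 − 34 = 118; x' = -404 + 5·152 = 356.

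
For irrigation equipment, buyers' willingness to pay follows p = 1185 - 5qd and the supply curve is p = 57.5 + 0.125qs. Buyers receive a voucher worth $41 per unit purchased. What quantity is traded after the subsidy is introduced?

Pre-subsidy: 1185 - 5q = 57.5 + 0.125q gives q* = 220 and p* = 85.
With the rebate, buyers effectively pay pb = ps − 41, where ps is the price sellers receive.
On the curves, pb = 1185 - 5q and ps = 57.5 + 0.125q; the wedge ps − pb = 41 gives 57.5 + 0.125q − (1185 - 5q) = 41, so q' = 228.
Then pb = 1185 − 5·228 = 45 and ps = 57.5 + 0.125·228 = 86.

q' = 228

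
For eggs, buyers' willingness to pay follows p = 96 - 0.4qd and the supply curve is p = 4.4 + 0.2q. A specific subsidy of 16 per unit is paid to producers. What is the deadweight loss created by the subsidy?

Deadweight loss = 640/3

Pre-subsidy: 96 - 0.4q = 4.4 + 0.2q gives q* = 458/3 and p* = 524/15.
With the subsidy, sellers receive ps = pb + 16 for each unit, where pb is the price buyers pay.
On the curves, pb = 96 - 0.4q and ps = 4.4 + 0.2q; the wedge ps − pb = 16 gives 4.4 + 0.2q − (96 - 0.4q) = 16, so q' = 538/3.
Then pb = 96 − 0.4·(538/3) = 364/15 and ps = 4.4 + 0.2·(538/3) = 604/15.
The subsidy expands output by 538/3 − 458/3 = 80/3 past the efficient level; on those units the gap between marginal cost and willingness to pay runs from 0 up to 16.
DWL = ½ × 16 × 80/3 = 640/3.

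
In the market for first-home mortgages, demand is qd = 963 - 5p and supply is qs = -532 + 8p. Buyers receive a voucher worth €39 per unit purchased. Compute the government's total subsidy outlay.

Pre-subsidy: 963 - 5p = -532 + 8p gives p* = 115, q* = 388.
With the rebate, buyers effectively pay pb = ps − 39, where ps is the price sellers receive.
Demand in terms of ps becomes qd = 963 − 5(ps − 39) = 1158 - 5ps. Setting this equal to supply: 1158 - 5ps = -532 + 8ps, so ps = 130.
Buyers pay pb = 130 − 39 = 91; q' = -532 + 8·130 = 508.
Government outlay = subsidy × quantity = 39 × 508 = 19812.

Government cost = €19812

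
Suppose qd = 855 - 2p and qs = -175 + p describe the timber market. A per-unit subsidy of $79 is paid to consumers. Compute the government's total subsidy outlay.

Pre-subsidy: 855 - 2p = -175 + p gives p* = 1030/3, q* = 505/3.
With the rebate, buyers effectively pay pb = ps − 79, where ps is the price sellers receive.
Demand in terms of ps becomes qd = 855 − 2(ps − 79) = 1013 - 2ps. Setting this equal to supply: 1013 - 2ps = -175 + ps, so ps = 396.
Buyers pay pb = 396 − 79 = 317; q' = -175 + 1·396 = 221.
Government outlay = subsidy × quantity = 79 × 221 = 17459.

Government cost = $17459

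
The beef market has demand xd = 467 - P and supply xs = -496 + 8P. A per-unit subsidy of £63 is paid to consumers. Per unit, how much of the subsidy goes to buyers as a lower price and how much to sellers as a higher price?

Buyers gain £56 per unit; sellers gain £7 per unit

Pre-subsidy: 467 - P = -496 + 8P gives P* = 107, x* = 360.
With the rebate, buyers effectively pay Pb = Ps − 63, where Ps is the price sellers receive.
Demand in terms of Ps becomes xd = 467 − 1(Ps − 63) = 530 - Ps. Setting this equal to supply: 530 - Ps = -496 + 8Ps, so Ps = 114.
Buyers pay Pb = 114 − 63 = 51; x' = -496 + 8·114 = 416.
Buyers' price falls by P* − Pb = 107 − 51 = 56; sellers' price rises by Ps − P* = 114 − 107 = 7.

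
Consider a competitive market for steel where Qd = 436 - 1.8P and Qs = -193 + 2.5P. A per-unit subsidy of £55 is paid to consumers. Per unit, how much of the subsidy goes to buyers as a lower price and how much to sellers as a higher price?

Pre-subsidy: 436 - 1.8P = -193 + 2.5P gives P* = 6290/43, Q* = 7426/43.
With the rebate, buyers effectively pay Pb = Ps − 55, where Ps is the price sellers receive.
Demand in terms of Ps becomes Qd = 436 − 1.8(Ps − 55) = 535 - 1.8Ps. Setting this equal to supply: 535 - 1.8Ps = -193 + 2.5Ps, so Ps = 7280/43.
Buyers pay Pb = 7280/43 − 55 = 4915/43; Q' = -193 + 2.5·(7280/43) = 9901/43.
Buyers' price falls by P* − Pb = 6290/43 − 4915/43 = 1375/43; sellers' price rises by Ps − P* = 7280/43 − 6290/43 = 990/43.

Buyers gain 1375/43 per unit; sellers gain 990/43 per unit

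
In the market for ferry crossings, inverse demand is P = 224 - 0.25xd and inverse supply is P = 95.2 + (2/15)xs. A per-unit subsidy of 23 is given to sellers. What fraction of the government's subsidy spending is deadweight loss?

DWL / government spending = 5/66

Pre-subsidy: 224 - 0.25x = 95.2 + (2/15)x gives x* = 336 and P* = 140.
With the subsidy, sellers receive Ps = Pb + 23 for each unit, where Pb is the price buyers pay.
On the curves, Pb = 224 - 0.25x and Ps = 95.2 + (2/15)x; the wedge Ps − Pb = 23 gives 95.2 + (2/15)x − (224 - 0.25x) = 23, so x' = 396.
Then Pb = 224 − 0.25·396 = 125 and Ps = 95.2 + (2/15)·396 = 148.
ΔCS = ½(336 + 396)(140 − 125) = 5490; ΔPS = ½(336 + 396)(148 − 140) = 2928.
Government spending = 23 × 396 = 9108.
DWL = ½ × 23 × (396 − 336) = 690; fraction = 690 / 9108 = 5/66.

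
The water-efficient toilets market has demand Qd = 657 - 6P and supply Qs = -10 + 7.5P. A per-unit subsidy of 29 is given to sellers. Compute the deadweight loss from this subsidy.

Pre-subsidy: 657 - 6P = -10 + 7.5P gives P* = 1334/27, Q* = 3245/9.
With the subsidy, sellers receive Ps = Pb + 29 for each unit, where Pb is the price buyers pay.
Supply in terms of Pb becomes Qs = -10 + 7.5(Pb + 29) = 207.5 + 7.5Pb. Setting this equal to demand: 657 - 6Pb = 207.5 + 7.5Pb, so Pb = 899/27.
Sellers receive Ps = 899/27 + 29 = 1682/27; Q' = 657 − 6·(899/27) = 4115/9.
The subsidy expands output by 4115/9 − 3245/9 = 290/3 past the efficient level; on those units the gap between marginal cost and willingness to pay runs from 0 up to 29.
DWL = ½ × 29 × 290/3 = 4205/3.

Deadweight loss = 4205/3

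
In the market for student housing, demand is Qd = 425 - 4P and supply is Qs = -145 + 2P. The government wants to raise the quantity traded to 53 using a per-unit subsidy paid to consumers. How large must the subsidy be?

Required subsidy s = 6 per unit

At Q = 53, invert demand for the buyer price: Pb = (425 − 53)/4 = 93; invert supply for the seller price: Ps = (53 − (-145))/2 = 99.
The subsidy must fill the gap: s = Ps − Pb = 99 − 93 = 6.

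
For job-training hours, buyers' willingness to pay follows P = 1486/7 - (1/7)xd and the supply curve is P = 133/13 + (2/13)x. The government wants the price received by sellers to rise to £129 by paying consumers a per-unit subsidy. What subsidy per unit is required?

Required subsidy s = £27 per unit

At a seller price of 129, quantity supplied is -66.5 + 6.5·129 = 772.
Buyers absorb 772 only when they pay Pb = 1486/7 − (1/7)·772 = 102.
s = Ps − Pb = 129 − 102 = 27.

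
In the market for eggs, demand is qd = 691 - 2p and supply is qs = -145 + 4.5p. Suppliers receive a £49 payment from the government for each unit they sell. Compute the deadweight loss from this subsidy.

Pre-subsidy: 691 - 2p = -145 + 4.5p gives p* = 1672/13, q* = 5639/13.
With the subsidy, sellers receive ps = pb + 49 for each unit, where pb is the price buyers pay.
Supply in terms of pb becomes qs = -145 + 4.5(pb + 49) = 75.5 + 4.5pb. Setting this equal to demand: 691 - 2pb = 75.5 + 4.5pb, so pb = 1231/13.
Sellers receive ps = 1231/13 + 49 = 1868/13; q' = 691 − 2·(1231/13) = 6521/13.
The subsidy expands output by 6521/13 − 5639/13 = 882/13 past the efficient level; on those units the gap between marginal cost and willingness to pay runs from 0 up to 49.
DWL = ½ × 49 × 882/13 = 21609/13.

Deadweight loss = 21609/13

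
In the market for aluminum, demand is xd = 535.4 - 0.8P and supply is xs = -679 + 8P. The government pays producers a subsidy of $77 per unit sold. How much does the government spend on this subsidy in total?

Pre-subsidy: 535.4 - 0.8P = -679 + 8P gives P* = 138, x* = 425.
With the subsidy, sellers receive Ps = Pb + 77 for each unit, where Pb is the price buyers pay.
Supply in terms of Pb becomes xs = -679 + 8(Pb + 77) = -63 + 8Pb. Setting this equal to demand: 535.4 - 0.8Pb = -63 + 8Pb, so Pb = 68.
Sellers receive Ps = 68 + 77 = 145; x' = 535.4 − 0.8·68 = 481.
Government outlay = subsidy × quantity = 77 × 481 = 37037.

Government cost = $37037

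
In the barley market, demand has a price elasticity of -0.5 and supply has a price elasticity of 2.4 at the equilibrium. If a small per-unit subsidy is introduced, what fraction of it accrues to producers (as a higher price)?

For a small subsidy around the equilibrium, the benefit split depends on the relative slopes, which at a point are proportional to the elasticities.
Buyer share = εs/(εs + |εd|) = 2.4/(2.4 + 0.5) = 24/29; seller share = |εd|/(εs + |εd|) = 5/29.
So producers capture 5/29 of the subsidy.

Producer share = 5/29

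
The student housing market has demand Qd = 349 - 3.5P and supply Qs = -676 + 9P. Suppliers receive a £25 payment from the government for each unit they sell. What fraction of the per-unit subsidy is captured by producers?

Producer share = 0.28

Pre-subsidy: 349 - 3.5P = -676 + 9P gives P* = 82, Q* = 62.
With the subsidy, sellers receive Ps = Pb + 25 for each unit, where Pb is the price buyers pay.
Supply in terms of Pb becomes Qs = -676 + 9(Pb + 25) = -451 + 9Pb. Setting this equal to demand: 349 - 3.5Pb = -451 + 9Pb, so Pb = 64.
Sellers receive Ps = 64 + 25 = 89; Q' = 349 − 3.5·64 = 125.
Buyers' price falls by P* − Pb = 82 − 64 = 18; sellers' price rises by Ps − P* = 89 − 82 = 7.
So producers capture 7/25 = 0.28 of each unit of subsidy.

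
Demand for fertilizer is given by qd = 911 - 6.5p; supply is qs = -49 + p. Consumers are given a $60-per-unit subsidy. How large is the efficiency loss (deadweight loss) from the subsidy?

Deadweight loss = $1560

Pre-subsidy: 911 - 6.5p = -49 + p gives p* = 128, q* = 79.
With the rebate, buyers effectively pay pb = ps − 60, where ps is the price sellers receive.
Demand in terms of ps becomes qd = 911 − 6.5(ps − 60) = 1301 - 6.5ps. Setting this equal to supply: 1301 - 6.5ps = -49 + ps, so ps = 180.
Buyers pay pb = 180 − 60 = 120; q' = -49 + 1·180 = 131.
The subsidy expands output by 131 − 79 = 52 past the efficient level; on those units the gap between marginal cost and willingness to pay runs from 0 up to 60.
DWL = ½ × 60 × 52 = 1560.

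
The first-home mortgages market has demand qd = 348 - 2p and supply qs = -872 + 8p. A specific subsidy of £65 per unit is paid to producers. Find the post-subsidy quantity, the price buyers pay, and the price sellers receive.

Pre-subsidy: 348 - 2p = -872 + 8p gives p* = 122, q* = 104.
With the subsidy, sellers receive ps = pb + 65 for each unit, where pb is the price buyers pay.
Supply in terms of pb becomes qs = -872 + 8(pb + 65) = -352 + 8pb. Setting this equal to demand: 348 - 2pb = -352 + 8pb, so pb = 70.
Sellers receive ps = 70 + 65 = 135; q' = 348 − 2·70 = 208.

q' = 208; buyers pay £70; sellers receive £135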